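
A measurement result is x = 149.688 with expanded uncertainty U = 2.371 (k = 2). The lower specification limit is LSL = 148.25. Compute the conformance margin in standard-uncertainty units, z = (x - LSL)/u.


u = U / k = 2.371 / 2 = 1.1855
margin = |LSL - x| = |148.25 - 149.688| = 1.438
z = margin / u = 1.438 / 1.1855
z = 1.2130

1.2130


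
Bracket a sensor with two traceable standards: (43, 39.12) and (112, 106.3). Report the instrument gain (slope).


slope = (y2 - y1) / (x2 - x1)
= (106.3 - 39.12) / (112 - 43)
= 67.1800 / 69
= 0.9736

0.9736


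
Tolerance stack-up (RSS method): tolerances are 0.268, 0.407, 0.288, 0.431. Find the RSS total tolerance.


RSS = sqrt(0.268^2 + 0.407^2 + 0.288^2 + 0.431^2)
= sqrt(0.506178)
= 0.7115

0.7115


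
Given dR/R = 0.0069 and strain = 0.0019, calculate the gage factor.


GF = (dR/R) / epsilon
= 0.0069 / 0.0019
= 3.6316

3.6316


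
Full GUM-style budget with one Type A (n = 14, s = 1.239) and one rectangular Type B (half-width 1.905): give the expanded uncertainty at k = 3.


u_A = s / sqrt(n) = 1.239 / sqrt(14) = 0.33113668
u_B = half_width / sqrt(3) = 1.905 / sqrt(3) = 1.0998523
uc = sqrt(u_A^2 + u_B^2) = sqrt(0.33113668^2 + 1.0998523^2) = 1.1486194
U = k * uc = 3 * 1.1486194
U = 3.4459

3.4459


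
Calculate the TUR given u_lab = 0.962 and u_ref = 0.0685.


TUR = u_lab / u_ref
= 0.962 / 0.0685
= 14.0438

14.0438


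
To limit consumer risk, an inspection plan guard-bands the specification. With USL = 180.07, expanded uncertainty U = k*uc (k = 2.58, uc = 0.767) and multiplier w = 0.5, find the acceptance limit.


U = k * uc = 2.58 * 0.767 = 1.97886
guard band g = w * U = 0.5 * 1.97886 = 0.98943
AL = USL - g = 180.07 - 0.98943
AL = 179.0806

179.0806


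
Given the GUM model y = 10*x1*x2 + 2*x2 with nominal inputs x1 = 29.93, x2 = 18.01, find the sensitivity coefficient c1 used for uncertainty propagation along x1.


y = 10*x1*x2 + 2*x2
dy/dx1 = 10*x2
Evaluate at x2 = 18.01: c1 = 10 * 18.01
c1 = 180.1000

180.1000


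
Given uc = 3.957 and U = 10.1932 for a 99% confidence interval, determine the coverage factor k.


k = U / uc
k = 10.1932 / 3.957
k = 2.576

2.576


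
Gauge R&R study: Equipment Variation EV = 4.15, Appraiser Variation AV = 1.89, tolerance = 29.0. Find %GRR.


GRR = sqrt(EV^2 + AV^2) = sqrt(4.15^2 + 1.89^2) = 4.5601096
%GRR = GRR / tol * 100 = 4.5601096 / 29.0 * 100
%GRR = 15.7245

15.7245


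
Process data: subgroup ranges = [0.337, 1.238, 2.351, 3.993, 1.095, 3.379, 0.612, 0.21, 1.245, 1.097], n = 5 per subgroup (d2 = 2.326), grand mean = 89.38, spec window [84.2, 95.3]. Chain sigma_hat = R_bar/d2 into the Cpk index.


R_bar = (0.337 + 1.238 + 2.351 + 3.993 + 1.095 + 3.379 + 0.612 + 0.21 + 1.245 + 1.097) / 10 = 1.5557
sigma = R_bar / d2 = 1.5557 / 2.326 = 0.66883061
Cp = (USL - LSL)/(6*sigma) = (95.3 - 84.2)/(6*0.66883061) = 2.7660
Cpu = (95.3 - 89.38)/(3*0.66883061) = 2.9504
Cpl = (89.38 - 84.2)/(3*0.66883061) = 2.5816
Cpk = min(Cpu, Cpl) = 2.5816

2.5816


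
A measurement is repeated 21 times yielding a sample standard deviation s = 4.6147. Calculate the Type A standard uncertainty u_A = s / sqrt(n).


u_A = s / sqrt(n)
u_A = 4.6147 / sqrt(21)
u_A = 4.6147 / 4.5825757
u_A = 1.0070

1.0070


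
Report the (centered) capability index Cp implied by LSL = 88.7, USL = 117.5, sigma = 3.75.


Cp = (USL - LSL) / (6 * sigma)
= (117.5 - 88.7) / (6 * 3.75)
= 28.8000 / 22.5000
= 1.2800

1.2800


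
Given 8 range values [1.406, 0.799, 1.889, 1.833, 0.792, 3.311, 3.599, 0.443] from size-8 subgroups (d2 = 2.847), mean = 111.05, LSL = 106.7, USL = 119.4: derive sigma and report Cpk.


R_bar = (1.406 + 0.799 + 1.889 + 1.833 + 0.792 + 3.311 + 3.599 + 0.443) / 8 = 1.759
sigma = R_bar / d2 = 1.759 / 2.847 = 0.61784334
Cp = (USL - LSL)/(6*sigma) = (119.4 - 106.7)/(6*0.61784334) = 3.4259
Cpu = (119.4 - 111.05)/(3*0.61784334) = 4.5049
Cpl = (111.05 - 106.7)/(3*0.61784334) = 2.3469
Cpk = min(Cpu, Cpl) = 2.3469

2.3469


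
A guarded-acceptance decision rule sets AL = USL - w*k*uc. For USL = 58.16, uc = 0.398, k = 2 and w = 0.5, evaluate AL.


U = k * uc = 2 * 0.398 = 0.796
guard band g = w * U = 0.5 * 0.796 = 0.398
AL = USL - g = 58.16 - 0.398
AL = 57.7620

57.7620


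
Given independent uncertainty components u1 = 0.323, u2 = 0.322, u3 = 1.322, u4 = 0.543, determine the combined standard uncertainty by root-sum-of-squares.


uc = sqrt(0.323^2 + 0.322^2 + 1.322^2 + 0.543^2)
uc = sqrt(2.250546)
uc = 1.5002

1.5002


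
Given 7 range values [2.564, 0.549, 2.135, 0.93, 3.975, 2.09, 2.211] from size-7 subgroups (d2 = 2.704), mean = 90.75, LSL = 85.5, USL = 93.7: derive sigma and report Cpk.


R_bar = (2.564 + 0.549 + 2.135 + 0.93 + 3.975 + 2.09 + 2.211) / 7 = 2.0648571
sigma = R_bar / d2 = 2.0648571 / 2.704 = 0.76363058
Cp = (USL - LSL)/(6*sigma) = (93.7 - 85.5)/(6*0.76363058) = 1.7897
Cpu = (93.7 - 90.75)/(3*0.76363058) = 1.2877
Cpl = (90.75 - 85.5)/(3*0.76363058) = 2.2917
Cpk = min(Cpu, Cpl) = 1.2877

1.2877


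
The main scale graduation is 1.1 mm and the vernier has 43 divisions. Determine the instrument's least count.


LC = MSD / n_div
= 1.1 / 43
= 0.0256

0.0256


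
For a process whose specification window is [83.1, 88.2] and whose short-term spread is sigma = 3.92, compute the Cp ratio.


Cp = (USL - LSL) / (6 * sigma)
= (88.2 - 83.1) / (6 * 3.92)
= 5.1000 / 23.5200
= 0.2168

0.2168


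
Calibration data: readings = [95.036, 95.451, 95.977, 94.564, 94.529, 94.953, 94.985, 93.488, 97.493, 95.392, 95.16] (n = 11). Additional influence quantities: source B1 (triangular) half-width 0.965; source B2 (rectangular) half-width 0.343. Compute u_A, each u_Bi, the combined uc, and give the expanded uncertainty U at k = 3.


mean = (95.036 + 95.451 + 95.977 + 94.564 + 94.529 + 94.953 + 94.985 + 93.488 + 97.493 + 95.392 + 95.16) / 11 = 95.18436364
s = sqrt(sum((x - mean)^2)/(n-1)) = 0.99399017
u_A = s / sqrt(n) = 0.99399017 / sqrt(11) = 0.29969931
u_B1 = 0.965 / sqrt(6) = 0.3939596
u_B2 = 0.343 / sqrt(3) = 0.19803114
uc = sqrt(0.29969931^2 + 0.3939596^2 + 0.19803114^2) = 0.5331418
U = k * uc = 3 * 0.5331418
U = 1.5994

1.5994


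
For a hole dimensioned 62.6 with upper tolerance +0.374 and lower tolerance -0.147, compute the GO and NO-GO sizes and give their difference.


GO = nominal - lower_tol (smallest hole = maximum material condition)
GO = 62.6 - 0.147 = 62.453
NO-GO = nominal + upper_tol (largest hole = least material condition)
NO-GO = 62.6 + 0.374 = 62.974
spread = NO-GO - GO = 62.974 - 62.453 = 0.5210

0.5210


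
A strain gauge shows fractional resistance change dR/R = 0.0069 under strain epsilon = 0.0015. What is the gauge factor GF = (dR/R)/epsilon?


GF = (dR/R) / epsilon
= 0.0069 / 0.0015
= 4.6000

4.6000


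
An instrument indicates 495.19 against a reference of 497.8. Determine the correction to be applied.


Correction = standard - reading
= 497.8 - 495.19
= 2.6100

2.6100


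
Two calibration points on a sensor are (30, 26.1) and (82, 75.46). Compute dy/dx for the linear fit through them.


slope = (y2 - y1) / (x2 - x1)
= (75.46 - 26.1) / (82 - 30)
= 49.3600 / 52
= 0.9492

0.9492


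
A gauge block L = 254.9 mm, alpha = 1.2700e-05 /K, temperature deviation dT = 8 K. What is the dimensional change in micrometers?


dL = L * alpha * dT
= 254.9 * 1.2700e-05 * 8
= 0.0258978 mm
dL_um = 0.0258978 * 1000 = 25.8978 um

25.8978


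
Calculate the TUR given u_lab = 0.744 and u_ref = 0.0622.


TUR = u_lab / u_ref
= 0.744 / 0.0622
= 11.9614

11.9614


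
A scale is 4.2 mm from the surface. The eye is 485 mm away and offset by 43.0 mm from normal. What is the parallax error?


error = h * offset / d
= 4.2 * 43.0 / 485
= 0.3724

0.3724


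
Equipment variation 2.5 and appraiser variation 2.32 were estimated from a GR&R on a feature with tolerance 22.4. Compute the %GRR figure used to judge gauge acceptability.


GRR = sqrt(EV^2 + AV^2) = sqrt(2.5^2 + 2.32^2) = 3.4106304
%GRR = GRR / tol * 100 = 3.4106304 / 22.4 * 100
%GRR = 15.2260

15.2260


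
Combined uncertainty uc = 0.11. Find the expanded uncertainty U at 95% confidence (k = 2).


U = k * uc
U = 2 * 0.11
U = 0.2200

0.2200


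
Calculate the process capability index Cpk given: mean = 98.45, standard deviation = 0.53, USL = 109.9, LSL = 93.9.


Cpu = (USL - mean) / (3*sigma) = (109.9 - 98.45) / (3*0.53) = 7.2013
Cpl = (mean - LSL) / (3*sigma) = (98.45 - 93.9) / (3*0.53) = 2.8616
Cpk = min(Cpu, Cpl) = 2.8616

2.8616


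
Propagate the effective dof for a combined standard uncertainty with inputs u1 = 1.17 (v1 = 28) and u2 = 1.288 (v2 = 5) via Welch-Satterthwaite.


uc = sqrt(u1^2 + u2^2) = sqrt(1.17^2 + 1.288^2) = 1.7400701
v_eff = uc^4 / (u1^4/v1 + u2^4/v2)
= 1.7400701^4 / (1.17^4/28 + 1.288^4/5)
= 9.167839 / 0.61734358
v_eff = 14.8505

14.8505


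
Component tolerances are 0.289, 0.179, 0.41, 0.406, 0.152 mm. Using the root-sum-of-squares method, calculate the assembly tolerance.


RSS = sqrt(0.289^2 + 0.179^2 + 0.41^2 + 0.406^2 + 0.152^2)
= sqrt(0.471602)
= 0.6867

0.6867


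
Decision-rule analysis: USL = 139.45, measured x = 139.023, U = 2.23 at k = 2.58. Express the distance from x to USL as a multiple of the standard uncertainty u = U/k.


u = U / k = 2.23 / 2.58 = 0.86434109
margin = |USL - x| = |139.45 - 139.023| = 0.427
z = margin / u = 0.427 / 0.86434109
z = 0.4940

0.4940


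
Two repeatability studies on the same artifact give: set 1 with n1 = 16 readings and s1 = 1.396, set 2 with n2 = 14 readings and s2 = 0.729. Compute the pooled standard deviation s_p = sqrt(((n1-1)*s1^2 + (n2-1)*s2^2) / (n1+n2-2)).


s_p = sqrt(((n1-1)*s1^2 + (n2-1)*s2^2) / (n1+n2-2))
numerator = (16-1)*1.396^2 + (14-1)*0.729^2 = 29.23224 + 6.908733 = 36.140973
denominator = 16 + 14 - 2 = 28
s_p^2 = 36.140973 / 28 = 1.290749
s_p = sqrt(1.290749) = 1.1361

1.1361


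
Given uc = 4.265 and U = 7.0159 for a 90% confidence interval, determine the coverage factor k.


k = U / uc
k = 7.0159 / 4.265
k = 1.645

1.645


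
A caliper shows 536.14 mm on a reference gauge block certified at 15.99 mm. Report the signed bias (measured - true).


Systematic error = measured - true
= 536.14 - 15.99
= 520.1500

520.1500


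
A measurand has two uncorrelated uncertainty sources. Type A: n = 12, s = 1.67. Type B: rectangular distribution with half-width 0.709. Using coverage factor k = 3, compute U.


u_A = s / sqrt(n) = 1.67 / sqrt(12) = 0.48208747
u_B = half_width / sqrt(3) = 0.709 / sqrt(3) = 0.40934134
uc = sqrt(u_A^2 + u_B^2) = sqrt(0.48208747^2 + 0.40934134^2) = 0.63243076
U = k * uc = 3 * 0.63243076
U = 1.8973

1.8973


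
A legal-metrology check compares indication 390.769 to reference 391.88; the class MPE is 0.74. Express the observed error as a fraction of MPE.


e = indication - reference = 390.769 - 391.88 = -1.1110
|e| = 1.1110
ratio = |e| / MPE = 1.1110 / 0.74
ratio = 1.5014

1.5014


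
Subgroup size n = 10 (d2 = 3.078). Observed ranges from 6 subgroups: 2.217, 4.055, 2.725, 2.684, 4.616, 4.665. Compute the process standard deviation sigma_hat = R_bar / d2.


R_bar = (2.217 + 4.055 + 2.725 + 2.684 + 4.616 + 4.665) / 6
R_bar = 20.962 / 6 = 3.4936667
sigma_hat = R_bar / d2 = 3.4936667 / 3.078 = 1.1350

1.1350


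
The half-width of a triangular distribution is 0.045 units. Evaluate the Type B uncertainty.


u_B = half_width / sqrt(6)
u_B = 0.045 / 2.4494897
u_B = 0.0184

0.0184


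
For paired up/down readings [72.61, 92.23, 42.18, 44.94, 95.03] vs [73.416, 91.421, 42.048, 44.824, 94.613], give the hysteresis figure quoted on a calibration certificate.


|72.61 - 73.416| = 0.8060
|92.23 - 91.421| = 0.8090
|42.18 - 42.048| = 0.1320
|44.94 - 44.824| = 0.1160
|95.03 - 94.613| = 0.4170
hysteresis = max(diffs) = 0.8090

0.8090


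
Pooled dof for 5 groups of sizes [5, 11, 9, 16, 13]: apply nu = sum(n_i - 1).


nu = sum_i (n_i - 1)
nu = ((5 - 1) + (11 - 1) + (9 - 1) + (16 - 1) + (13 - 1))
nu = 4 + 10 + 8 + 15 + 12
nu = 49

49


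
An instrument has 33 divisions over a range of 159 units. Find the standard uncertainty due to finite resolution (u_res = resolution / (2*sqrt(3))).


resolution = range / divisions
resolution = 159 / 33 = 4.8181818
u_res = resolution / (2*sqrt(3))
u_res = 4.8181818 / 3.4641016
u_res = 1.3909

1.3909


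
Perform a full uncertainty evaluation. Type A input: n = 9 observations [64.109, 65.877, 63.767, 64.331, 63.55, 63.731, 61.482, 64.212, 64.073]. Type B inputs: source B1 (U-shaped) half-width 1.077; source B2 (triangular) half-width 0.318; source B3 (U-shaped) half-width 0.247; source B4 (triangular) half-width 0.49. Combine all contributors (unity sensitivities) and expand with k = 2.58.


mean = (64.109 + 65.877 + 63.767 + 64.331 + 63.55 + 63.731 + 61.482 + 64.212 + 64.073) / 9 = 63.90355556
s = sqrt(sum((x - mean)^2)/(n-1)) = 1.1336117
u_A = s / sqrt(n) = 1.1336117 / sqrt(9) = 0.37787057
u_B1 = 1.077 / sqrt(2) = 0.761554
u_B2 = 0.318 / sqrt(6) = 0.12982296
u_B3 = 0.247 / sqrt(2) = 0.17465537
u_B4 = 0.49 / sqrt(6) = 0.20004166
uc = sqrt(0.37787057^2 + 0.761554^2 + 0.12982296^2 + 0.17465537^2 + 0.20004166^2) = 0.9000699
U = k * uc = 2.58 * 0.9000699
U = 2.3222

2.3222


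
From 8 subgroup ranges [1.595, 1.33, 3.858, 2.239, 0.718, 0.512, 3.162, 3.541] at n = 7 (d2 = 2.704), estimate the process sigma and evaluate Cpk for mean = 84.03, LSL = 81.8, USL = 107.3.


R_bar = (1.595 + 1.33 + 3.858 + 2.239 + 0.718 + 0.512 + 3.162 + 3.541) / 8 = 2.119375
sigma = R_bar / d2 = 2.119375 / 2.704 = 0.78379253
Cp = (USL - LSL)/(6*sigma) = (107.3 - 81.8)/(6*0.78379253) = 5.4224
Cpu = (107.3 - 84.03)/(3*0.78379253) = 9.8963
Cpl = (84.03 - 81.8)/(3*0.78379253) = 0.9484
Cpk = min(Cpu, Cpl) = 0.9484

0.9484


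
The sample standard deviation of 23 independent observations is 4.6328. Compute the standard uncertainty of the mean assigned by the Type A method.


u_A = s / sqrt(n)
u_A = 4.6328 / sqrt(23)
u_A = 4.6328 / 4.7958315
u_A = 0.9660

0.9660


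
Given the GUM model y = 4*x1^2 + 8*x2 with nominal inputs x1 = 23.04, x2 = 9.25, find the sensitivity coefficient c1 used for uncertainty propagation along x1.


y = 4*x1^2 + 8*x2
dy/dx1 = 2*4*x1
Evaluate at x1 = 23.04: c1 = 8 * 23.04
c1 = 184.3200

184.3200


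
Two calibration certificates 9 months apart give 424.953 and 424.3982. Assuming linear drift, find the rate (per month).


rate = (v2 - v1) / months
= (424.3982 - 424.953) / 9
= -0.5548 / 9
= -0.0616

-0.0616


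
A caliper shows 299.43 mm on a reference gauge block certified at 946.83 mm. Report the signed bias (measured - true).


Systematic error = measured - true
= 299.43 - 946.83
= -647.4000

-647.4000


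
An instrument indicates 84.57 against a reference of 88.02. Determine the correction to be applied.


Correction = standard - reading
= 88.02 - 84.57
= 3.4500

3.4500


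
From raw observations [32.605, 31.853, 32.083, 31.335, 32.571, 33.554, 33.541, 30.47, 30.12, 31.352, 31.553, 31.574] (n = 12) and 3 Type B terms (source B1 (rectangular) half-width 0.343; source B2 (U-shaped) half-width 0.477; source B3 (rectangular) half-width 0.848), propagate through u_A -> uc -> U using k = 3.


mean = (32.605 + 31.853 + 32.083 + 31.335 + 32.571 + 33.554 + 33.541 + 30.47 + 30.12 + 31.352 + 31.553 + 31.574) / 12 = 31.88425
s = sqrt(sum((x - mean)^2)/(n-1)) = 1.0646424
u_A = s / sqrt(n) = 1.0646424 / sqrt(12) = 0.30733579
u_B1 = 0.343 / sqrt(3) = 0.19803114
u_B2 = 0.477 / sqrt(2) = 0.33728993
u_B3 = 0.848 / sqrt(3) = 0.48959303
uc = sqrt(0.30733579^2 + 0.19803114^2 + 0.33728993^2 + 0.48959303^2) = 0.69795233
U = k * uc = 3 * 0.69795233
U = 2.0939

2.0939


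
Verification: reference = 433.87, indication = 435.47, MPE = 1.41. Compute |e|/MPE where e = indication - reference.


e = indication - reference = 435.47 - 433.87 = 1.6000
|e| = 1.6000
ratio = |e| / MPE = 1.6000 / 1.41
ratio = 1.1348

1.1348


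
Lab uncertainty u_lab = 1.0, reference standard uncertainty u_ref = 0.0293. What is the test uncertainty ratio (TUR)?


TUR = u_lab / u_ref
= 1.0 / 0.0293
= 34.1297

34.1297


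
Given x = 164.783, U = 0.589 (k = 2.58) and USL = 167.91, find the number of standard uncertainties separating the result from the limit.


u = U / k = 0.589 / 2.58 = 0.22829457
margin = |USL - x| = |167.91 - 164.783| = 3.127
z = margin / u = 3.127 / 0.22829457
z = 13.6972

13.6972


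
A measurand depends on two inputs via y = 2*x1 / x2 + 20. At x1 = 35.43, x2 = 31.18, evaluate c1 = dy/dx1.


y = 2*x1 / x2 + 20
dy/dx1 = 2/x2
Evaluate at x2 = 31.18: c1 = 2 / 31.18
c1 = 0.0641

0.0641


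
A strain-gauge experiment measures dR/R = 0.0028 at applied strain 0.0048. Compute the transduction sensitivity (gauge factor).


GF = (dR/R) / epsilon
= 0.0028 / 0.0048
= 0.5833

0.5833


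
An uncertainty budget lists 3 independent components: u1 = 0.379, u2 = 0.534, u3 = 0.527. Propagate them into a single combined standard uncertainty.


uc = sqrt(0.379^2 + 0.534^2 + 0.527^2)
uc = sqrt(0.706526)
uc = 0.8406

0.8406


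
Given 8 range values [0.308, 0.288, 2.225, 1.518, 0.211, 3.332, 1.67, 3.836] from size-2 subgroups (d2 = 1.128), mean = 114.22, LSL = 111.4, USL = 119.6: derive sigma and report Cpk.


R_bar = (0.308 + 0.288 + 2.225 + 1.518 + 0.211 + 3.332 + 1.67 + 3.836) / 8 = 1.6735
sigma = R_bar / d2 = 1.6735 / 1.128 = 1.4835993
Cp = (USL - LSL)/(6*sigma) = (119.6 - 111.4)/(6*1.4835993) = 0.9212
Cpu = (119.6 - 114.22)/(3*1.4835993) = 1.2088
Cpl = (114.22 - 111.4)/(3*1.4835993) = 0.6336
Cpk = min(Cpu, Cpl) = 0.6336

0.6336


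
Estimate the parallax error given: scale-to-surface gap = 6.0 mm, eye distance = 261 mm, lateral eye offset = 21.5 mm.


error = h * offset / d
= 6.0 * 21.5 / 261
= 0.4943

0.4943


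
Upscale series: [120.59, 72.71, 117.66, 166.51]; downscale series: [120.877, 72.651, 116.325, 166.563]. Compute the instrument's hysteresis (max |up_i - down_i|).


|120.59 - 120.877| = 0.2870
|72.71 - 72.651| = 0.0590
|117.66 - 116.325| = 1.3350
|166.51 - 166.563| = 0.0530
hysteresis = max(diffs) = 1.3350

1.3350


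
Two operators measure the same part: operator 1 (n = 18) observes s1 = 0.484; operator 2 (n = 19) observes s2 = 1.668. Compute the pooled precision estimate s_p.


s_p = sqrt(((n1-1)*s1^2 + (n2-1)*s2^2) / (n1+n2-2))
numerator = (18-1)*0.484^2 + (19-1)*1.668^2 = 3.982352 + 50.080032 = 54.062384
denominator = 18 + 19 - 2 = 35
s_p^2 = 54.062384 / 35 = 1.5446395
s_p = sqrt(1.5446395) = 1.2428

1.2428


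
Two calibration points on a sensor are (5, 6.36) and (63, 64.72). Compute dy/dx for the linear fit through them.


slope = (y2 - y1) / (x2 - x1)
= (64.72 - 6.36) / (63 - 5)
= 58.3600 / 58
= 1.0062

1.0062


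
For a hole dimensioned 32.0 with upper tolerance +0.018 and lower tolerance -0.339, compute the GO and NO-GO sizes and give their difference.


GO = nominal - lower_tol (smallest hole = maximum material condition)
GO = 32.0 - 0.339 = 31.661
NO-GO = nominal + upper_tol (largest hole = least material condition)
NO-GO = 32.0 + 0.018 = 32.018
spread = NO-GO - GO = 32.018 - 31.661 = 0.3570

0.3570


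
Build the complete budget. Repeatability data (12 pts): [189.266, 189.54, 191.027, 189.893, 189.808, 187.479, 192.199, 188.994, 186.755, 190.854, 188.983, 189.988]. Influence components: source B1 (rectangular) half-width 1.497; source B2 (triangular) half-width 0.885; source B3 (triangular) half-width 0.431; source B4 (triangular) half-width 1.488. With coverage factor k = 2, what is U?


mean = (189.266 + 189.54 + 191.027 + 189.893 + 189.808 + 187.479 + 192.199 + 188.994 + 186.755 + 190.854 + 188.983 + 189.988) / 12 = 189.5655
s = sqrt(sum((x - mean)^2)/(n-1)) = 1.4797041
u_A = s / sqrt(n) = 1.4797041 / sqrt(12) = 0.42715378
u_B1 = 1.497 / sqrt(3) = 0.86429335
u_B2 = 0.885 / sqrt(6) = 0.36129974
u_B3 = 0.431 / sqrt(6) = 0.17595501
u_B4 = 1.488 / sqrt(6) = 0.60747346
uc = sqrt(0.42715378^2 + 0.86429335^2 + 0.36129974^2 + 0.17595501^2 + 0.60747346^2) = 1.2082984
U = k * uc = 2 * 1.2082984
U = 2.4166

2.4166


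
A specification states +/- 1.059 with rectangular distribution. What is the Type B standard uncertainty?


u_B = half_width / sqrt(3)
u_B = 1.059 / 1.7320508
u_B = 0.6114

0.6114


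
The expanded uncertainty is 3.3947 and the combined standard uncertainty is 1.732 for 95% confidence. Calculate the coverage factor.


k = U / uc
k = 3.3947 / 1.732
k = 1.96

1.96


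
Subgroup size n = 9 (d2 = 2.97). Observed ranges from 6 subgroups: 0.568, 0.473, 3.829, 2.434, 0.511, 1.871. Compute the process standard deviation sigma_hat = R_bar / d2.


R_bar = (0.568 + 0.473 + 3.829 + 2.434 + 0.511 + 1.871) / 6
R_bar = 9.686 / 6 = 1.6143333
sigma_hat = R_bar / d2 = 1.6143333 / 2.97 = 0.5435

0.5435


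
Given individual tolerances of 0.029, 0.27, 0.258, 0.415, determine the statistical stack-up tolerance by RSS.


RSS = sqrt(0.029^2 + 0.27^2 + 0.258^2 + 0.415^2)
= sqrt(0.31253)
= 0.5590

0.5590


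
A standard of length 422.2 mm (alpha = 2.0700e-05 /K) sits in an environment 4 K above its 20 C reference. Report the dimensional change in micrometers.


dL = L * alpha * dT
= 422.2 * 2.0700e-05 * 4
= 0.0349582 mm
dL_um = 0.0349582 * 1000 = 34.9582 um

34.9582


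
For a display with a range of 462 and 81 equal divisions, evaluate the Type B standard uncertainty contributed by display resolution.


resolution = range / divisions
resolution = 462 / 81 = 5.7037037
u_res = resolution / (2*sqrt(3))
u_res = 5.7037037 / 3.4641016
u_res = 1.6465

1.6465


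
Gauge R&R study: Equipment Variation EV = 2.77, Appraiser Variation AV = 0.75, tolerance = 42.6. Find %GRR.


GRR = sqrt(EV^2 + AV^2) = sqrt(2.77^2 + 0.75^2) = 2.8697387
%GRR = GRR / tol * 100 = 2.8697387 / 42.6 * 100
%GRR = 6.7365

6.7365


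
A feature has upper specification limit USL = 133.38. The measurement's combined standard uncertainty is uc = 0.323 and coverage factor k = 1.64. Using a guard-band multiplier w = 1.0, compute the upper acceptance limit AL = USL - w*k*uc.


U = k * uc = 1.64 * 0.323 = 0.52972
guard band g = w * U = 1.0 * 0.52972 = 0.52972
AL = USL - g = 133.38 - 0.52972
AL = 132.8503

132.8503


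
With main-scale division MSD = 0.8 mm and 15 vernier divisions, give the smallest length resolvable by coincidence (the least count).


LC = MSD / n_div
= 0.8 / 15
= 0.0533

0.0533


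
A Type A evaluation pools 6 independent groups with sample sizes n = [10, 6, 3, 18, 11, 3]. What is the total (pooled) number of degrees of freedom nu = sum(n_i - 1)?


nu = sum_i (n_i - 1)
nu = ((10 - 1) + (6 - 1) + (3 - 1) + (18 - 1) + (11 - 1) + (3 - 1))
nu = 9 + 5 + 2 + 17 + 10 + 2
nu = 45

45


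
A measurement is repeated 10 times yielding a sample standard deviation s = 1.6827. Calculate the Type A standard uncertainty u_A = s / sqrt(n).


u_A = s / sqrt(n)
u_A = 1.6827 / sqrt(10)
u_A = 1.6827 / 3.1622777
u_A = 0.5321

0.5321


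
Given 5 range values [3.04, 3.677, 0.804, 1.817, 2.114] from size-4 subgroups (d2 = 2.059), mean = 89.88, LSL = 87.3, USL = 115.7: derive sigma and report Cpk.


R_bar = (3.04 + 3.677 + 0.804 + 1.817 + 2.114) / 5 = 2.2904
sigma = R_bar / d2 = 2.2904 / 2.059 = 1.1123847
Cp = (USL - LSL)/(6*sigma) = (115.7 - 87.3)/(6*1.1123847) = 4.2551
Cpu = (115.7 - 89.88)/(3*1.1123847) = 7.7371
Cpl = (89.88 - 87.3)/(3*1.1123847) = 0.7731
Cpk = min(Cpu, Cpl) = 0.7731

0.7731


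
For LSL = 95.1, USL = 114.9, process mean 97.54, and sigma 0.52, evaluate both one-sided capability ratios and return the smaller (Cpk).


Cpu = (USL - mean) / (3*sigma) = (114.9 - 97.54) / (3*0.52) = 11.1282
Cpl = (mean - LSL) / (3*sigma) = (97.54 - 95.1) / (3*0.52) = 1.5641
Cpk = min(Cpu, Cpl) = 1.5641

1.5641


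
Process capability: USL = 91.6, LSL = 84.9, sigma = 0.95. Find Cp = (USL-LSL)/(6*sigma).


Cp = (USL - LSL) / (6 * sigma)
= (91.6 - 84.9) / (6 * 0.95)
= 6.7000 / 5.7000
= 1.1754

1.1754


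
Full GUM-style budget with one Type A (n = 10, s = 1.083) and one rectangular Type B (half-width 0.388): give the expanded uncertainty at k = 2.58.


u_A = s / sqrt(n) = 1.083 / sqrt(10) = 0.34247467
u_B = half_width / sqrt(3) = 0.388 / sqrt(3) = 0.2240119
uc = sqrt(u_A^2 + u_B^2) = sqrt(0.34247467^2 + 0.2240119^2) = 0.40923127
U = k * uc = 2.58 * 0.40923127
U = 1.0558

1.0558


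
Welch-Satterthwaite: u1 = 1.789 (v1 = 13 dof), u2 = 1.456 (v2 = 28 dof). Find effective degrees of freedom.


uc = sqrt(u1^2 + u2^2) = sqrt(1.789^2 + 1.456^2) = 2.3066116
v_eff = uc^4 / (u1^4/v1 + u2^4/v2)
= 2.3066116^4 / (1.789^4/13 + 1.456^4/28)
= 28.307263 / 0.94845342
v_eff = 29.8457

29.8457


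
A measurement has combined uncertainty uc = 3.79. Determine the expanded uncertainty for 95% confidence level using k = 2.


U = k * uc
U = 2 * 3.79
U = 7.5800

7.5800


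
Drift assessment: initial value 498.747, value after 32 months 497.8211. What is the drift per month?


rate = (v2 - v1) / months
= (497.8211 - 498.747) / 32
= -0.9259 / 32
= -0.0289

-0.0289


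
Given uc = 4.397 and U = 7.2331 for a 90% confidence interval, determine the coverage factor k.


k = U / uc
k = 7.2331 / 4.397
k = 1.645

1.645


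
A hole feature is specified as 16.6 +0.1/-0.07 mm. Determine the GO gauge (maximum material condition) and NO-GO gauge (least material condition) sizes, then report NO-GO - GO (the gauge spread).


GO = nominal - lower_tol (smallest hole = maximum material condition)
GO = 16.6 - 0.07 = 16.53
NO-GO = nominal + upper_tol (largest hole = least material condition)
NO-GO = 16.6 + 0.1 = 16.7
spread = NO-GO - GO = 16.7 - 16.53 = 0.1700

0.1700


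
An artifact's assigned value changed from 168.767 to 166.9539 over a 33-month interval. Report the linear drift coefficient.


rate = (v2 - v1) / months
= (166.9539 - 168.767) / 33
= -1.8131 / 33
= -0.0549

-0.0549


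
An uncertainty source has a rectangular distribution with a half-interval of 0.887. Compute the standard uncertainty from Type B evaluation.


u_B = half_width / sqrt(3)
u_B = 0.887 / 1.7320508
u_B = 0.5121

0.5121


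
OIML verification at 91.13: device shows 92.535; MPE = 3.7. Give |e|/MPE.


e = indication - reference = 92.535 - 91.13 = 1.4050
|e| = 1.4050
ratio = |e| / MPE = 1.4050 / 3.7
ratio = 0.3797

0.3797


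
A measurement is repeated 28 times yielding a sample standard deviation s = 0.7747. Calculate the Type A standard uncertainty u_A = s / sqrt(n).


u_A = s / sqrt(n)
u_A = 0.7747 / sqrt(28)
u_A = 0.7747 / 5.2915026
u_A = 0.1464

0.1464


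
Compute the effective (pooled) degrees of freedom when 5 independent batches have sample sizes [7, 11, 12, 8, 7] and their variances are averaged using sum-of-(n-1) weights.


nu = sum_i (n_i - 1)
nu = ((7 - 1) + (11 - 1) + (12 - 1) + (8 - 1) + (7 - 1))
nu = 6 + 10 + 11 + 7 + 6
nu = 40

40


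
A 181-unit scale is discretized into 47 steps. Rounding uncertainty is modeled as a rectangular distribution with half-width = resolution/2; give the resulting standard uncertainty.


resolution = range / divisions
resolution = 181 / 47 = 3.8510638
u_res = resolution / (2*sqrt(3))
u_res = 3.8510638 / 3.4641016
u_res = 1.1117

1.1117


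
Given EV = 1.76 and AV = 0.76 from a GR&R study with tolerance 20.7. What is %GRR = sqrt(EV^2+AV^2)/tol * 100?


GRR = sqrt(EV^2 + AV^2) = sqrt(1.76^2 + 0.76^2) = 1.9170811
%GRR = GRR / tol * 100 = 1.9170811 / 20.7 * 100
%GRR = 9.2613

9.2613


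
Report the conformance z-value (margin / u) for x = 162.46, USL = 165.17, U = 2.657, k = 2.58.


u = U / k = 2.657 / 2.58 = 1.029845
margin = |USL - x| = |165.17 - 162.46| = 2.71
z = margin / u = 2.71 / 1.029845
z = 2.6315

2.6315


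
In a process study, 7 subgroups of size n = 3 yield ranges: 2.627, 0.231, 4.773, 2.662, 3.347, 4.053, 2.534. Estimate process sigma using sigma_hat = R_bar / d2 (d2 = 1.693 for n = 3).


R_bar = (2.627 + 0.231 + 4.773 + 2.662 + 3.347 + 4.053 + 2.534) / 7
R_bar = 20.227 / 7 = 2.8895714
sigma_hat = R_bar / d2 = 2.8895714 / 1.693 = 1.7068

1.7068


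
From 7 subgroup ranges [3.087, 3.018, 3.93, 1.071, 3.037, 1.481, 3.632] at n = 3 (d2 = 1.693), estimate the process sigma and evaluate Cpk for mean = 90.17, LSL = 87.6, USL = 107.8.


R_bar = (3.087 + 3.018 + 3.93 + 1.071 + 3.037 + 1.481 + 3.632) / 7 = 2.7508571
sigma = R_bar / d2 = 2.7508571 / 1.693 = 1.6248418
Cp = (USL - LSL)/(6*sigma) = (107.8 - 87.6)/(6*1.6248418) = 2.0720
Cpu = (107.8 - 90.17)/(3*1.6248418) = 3.6168
Cpl = (90.17 - 87.6)/(3*1.6248418) = 0.5272
Cpk = min(Cpu, Cpl) = 0.5272

0.5272


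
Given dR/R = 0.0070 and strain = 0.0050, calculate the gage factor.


GF = (dR/R) / epsilon
= 0.0070 / 0.0050
= 1.4000

1.4000


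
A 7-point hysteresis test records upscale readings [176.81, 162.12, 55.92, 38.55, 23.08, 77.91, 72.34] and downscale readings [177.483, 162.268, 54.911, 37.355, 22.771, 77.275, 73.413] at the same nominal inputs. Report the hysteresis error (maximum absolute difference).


|176.81 - 177.483| = 0.6730
|162.12 - 162.268| = 0.1480
|55.92 - 54.911| = 1.0090
|38.55 - 37.355| = 1.1950
|23.08 - 22.771| = 0.3090
|77.91 - 77.275| = 0.6350
|72.34 - 73.413| = 1.0730
hysteresis = max(diffs) = 1.1950

1.1950


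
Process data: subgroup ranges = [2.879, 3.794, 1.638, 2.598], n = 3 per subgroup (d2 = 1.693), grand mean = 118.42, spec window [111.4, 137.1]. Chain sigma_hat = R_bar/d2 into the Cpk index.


R_bar = (2.879 + 3.794 + 1.638 + 2.598) / 4 = 2.72725
sigma = R_bar / d2 = 2.72725 / 1.693 = 1.6108978
Cp = (USL - LSL)/(6*sigma) = (137.1 - 111.4)/(6*1.6108978) = 2.6590
Cpu = (137.1 - 118.42)/(3*1.6108978) = 3.8653
Cpl = (118.42 - 111.4)/(3*1.6108978) = 1.4526
Cpk = min(Cpu, Cpl) = 1.4526

1.4526


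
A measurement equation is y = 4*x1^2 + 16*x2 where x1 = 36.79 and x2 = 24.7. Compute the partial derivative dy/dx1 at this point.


y = 4*x1^2 + 16*x2
dy/dx1 = 2*4*x1
Evaluate at x1 = 36.79: c1 = 8 * 36.79
c1 = 294.3200

294.3200


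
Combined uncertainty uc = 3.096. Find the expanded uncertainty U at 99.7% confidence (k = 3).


U = k * uc
U = 3 * 3.096
U = 9.2880

9.2880


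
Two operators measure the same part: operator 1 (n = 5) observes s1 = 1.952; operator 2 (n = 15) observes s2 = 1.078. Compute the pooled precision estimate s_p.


s_p = sqrt(((n1-1)*s1^2 + (n2-1)*s2^2) / (n1+n2-2))
numerator = (5-1)*1.952^2 + (15-1)*1.078^2 = 15.241216 + 16.269176 = 31.510392
denominator = 5 + 15 - 2 = 18
s_p^2 = 31.510392 / 18 = 1.7505773
s_p = sqrt(1.7505773) = 1.3231

1.3231


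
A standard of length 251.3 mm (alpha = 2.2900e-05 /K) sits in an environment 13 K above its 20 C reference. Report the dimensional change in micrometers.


dL = L * alpha * dT
= 251.3 * 2.2900e-05 * 13
= 0.0748120 mm
dL_um = 0.0748120 * 1000 = 74.8120 um

74.8120


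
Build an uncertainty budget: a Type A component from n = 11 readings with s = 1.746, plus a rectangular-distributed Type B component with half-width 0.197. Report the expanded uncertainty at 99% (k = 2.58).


u_A = s / sqrt(n) = 1.746 / sqrt(11) = 0.52643881
u_B = half_width / sqrt(3) = 0.197 / sqrt(3) = 0.113738
uc = sqrt(u_A^2 + u_B^2) = sqrt(0.52643881^2 + 0.113738^2) = 0.53858533
U = k * uc = 2.58 * 0.53858533
U = 1.3896

1.3896


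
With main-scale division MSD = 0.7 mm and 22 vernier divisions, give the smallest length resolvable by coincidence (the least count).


LC = MSD / n_div
= 0.7 / 22
= 0.0318

0.0318


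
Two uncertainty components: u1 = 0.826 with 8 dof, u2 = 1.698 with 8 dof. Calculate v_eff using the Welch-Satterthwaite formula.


uc = sqrt(u1^2 + u2^2) = sqrt(0.826^2 + 1.698^2) = 1.8882479
v_eff = uc^4 / (u1^4/v1 + u2^4/v2)
= 1.8882479^4 / (0.826^4/8 + 1.698^4/8)
= 12.712649 / 1.0972957
v_eff = 11.5854

11.5854


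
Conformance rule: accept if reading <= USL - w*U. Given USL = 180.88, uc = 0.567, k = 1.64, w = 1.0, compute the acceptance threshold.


U = k * uc = 1.64 * 0.567 = 0.92988
guard band g = w * U = 1.0 * 0.92988 = 0.92988
AL = USL - g = 180.88 - 0.92988
AL = 179.9501

179.9501


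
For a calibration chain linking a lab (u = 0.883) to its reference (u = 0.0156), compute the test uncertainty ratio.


TUR = u_lab / u_ref
= 0.883 / 0.0156
= 56.6026

56.6026


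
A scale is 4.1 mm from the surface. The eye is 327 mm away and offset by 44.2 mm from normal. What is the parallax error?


error = h * offset / d
= 4.1 * 44.2 / 327
= 0.5542

0.5542


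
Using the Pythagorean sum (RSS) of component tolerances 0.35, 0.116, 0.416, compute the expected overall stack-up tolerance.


RSS = sqrt(0.35^2 + 0.116^2 + 0.416^2)
= sqrt(0.309012)
= 0.5559

0.5559


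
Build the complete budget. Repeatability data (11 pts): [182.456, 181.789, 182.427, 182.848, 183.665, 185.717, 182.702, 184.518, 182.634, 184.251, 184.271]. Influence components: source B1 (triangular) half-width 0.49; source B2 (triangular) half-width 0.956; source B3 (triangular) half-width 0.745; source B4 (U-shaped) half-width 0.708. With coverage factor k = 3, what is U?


mean = (182.456 + 181.789 + 182.427 + 182.848 + 183.665 + 185.717 + 182.702 + 184.518 + 182.634 + 184.251 + 184.271) / 11 = 183.3889091
s = sqrt(sum((x - mean)^2)/(n-1)) = 1.1824541
u_A = s / sqrt(n) = 1.1824541 / sqrt(11) = 0.35652333
u_B1 = 0.49 / sqrt(6) = 0.20004166
u_B2 = 0.956 / sqrt(6) = 0.39028537
u_B3 = 0.745 / sqrt(6) = 0.30414498
u_B4 = 0.708 / sqrt(2) = 0.5006316
uc = sqrt(0.35652333^2 + 0.20004166^2 + 0.39028537^2 + 0.30414498^2 + 0.5006316^2) = 0.81399287
U = k * uc = 3 * 0.81399287
U = 2.4420

2.4420


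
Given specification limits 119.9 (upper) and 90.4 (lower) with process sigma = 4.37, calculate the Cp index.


Cp = (USL - LSL) / (6 * sigma)
= (119.9 - 90.4) / (6 * 4.37)
= 29.5000 / 26.2200
= 1.1251

1.1251


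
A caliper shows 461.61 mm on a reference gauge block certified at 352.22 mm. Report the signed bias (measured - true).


Systematic error = measured - true
= 461.61 - 352.22
= 109.3900

109.3900


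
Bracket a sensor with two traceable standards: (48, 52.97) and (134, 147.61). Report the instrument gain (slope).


slope = (y2 - y1) / (x2 - x1)
= (147.61 - 52.97) / (134 - 48)
= 94.6400 / 86
= 1.1005

1.1005


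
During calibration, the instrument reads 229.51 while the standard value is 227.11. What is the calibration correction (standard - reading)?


Correction = standard - reading
= 227.11 - 229.51
= -2.4000

-2.4000


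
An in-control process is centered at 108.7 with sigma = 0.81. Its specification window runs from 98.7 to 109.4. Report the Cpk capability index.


Cpu = (USL - mean) / (3*sigma) = (109.4 - 108.7) / (3*0.81) = 0.2881
Cpl = (mean - LSL) / (3*sigma) = (108.7 - 98.7) / (3*0.81) = 4.1152
Cpk = min(Cpu, Cpl) = 0.2881

0.2881


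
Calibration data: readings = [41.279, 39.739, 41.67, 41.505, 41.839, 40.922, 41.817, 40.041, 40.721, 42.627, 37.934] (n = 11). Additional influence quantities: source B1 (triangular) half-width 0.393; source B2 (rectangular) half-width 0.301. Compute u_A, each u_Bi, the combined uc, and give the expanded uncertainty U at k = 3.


mean = (41.279 + 39.739 + 41.67 + 41.505 + 41.839 + 40.922 + 41.817 + 40.041 + 40.721 + 42.627 + 37.934) / 11 = 40.91763636
s = sqrt(sum((x - mean)^2)/(n-1)) = 1.2930494
u_A = s / sqrt(n) = 1.2930494 / sqrt(11) = 0.38986906
u_B1 = 0.393 / sqrt(6) = 0.16044158
u_B2 = 0.301 / sqrt(3) = 0.17378243
uc = sqrt(0.38986906^2 + 0.16044158^2 + 0.17378243^2) = 0.45600408
U = k * uc = 3 * 0.45600408
U = 1.3680

1.3680


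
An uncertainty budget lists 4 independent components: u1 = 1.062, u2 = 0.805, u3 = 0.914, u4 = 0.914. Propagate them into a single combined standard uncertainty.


uc = sqrt(1.062^2 + 0.805^2 + 0.914^2 + 0.914^2)
uc = sqrt(3.446661)
uc = 1.8565

1.8565


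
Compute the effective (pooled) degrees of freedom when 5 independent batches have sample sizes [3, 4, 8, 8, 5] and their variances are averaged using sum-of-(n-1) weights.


nu = sum_i (n_i - 1)
nu = ((3 - 1) + (4 - 1) + (8 - 1) + (8 - 1) + (5 - 1))
nu = 2 + 3 + 7 + 7 + 4
nu = 23

23


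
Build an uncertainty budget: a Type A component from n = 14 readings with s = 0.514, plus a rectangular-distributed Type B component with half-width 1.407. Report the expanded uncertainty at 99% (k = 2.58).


u_A = s / sqrt(n) = 0.514 / sqrt(14) = 0.13737228
u_B = half_width / sqrt(3) = 1.407 / sqrt(3) = 0.81233183
uc = sqrt(u_A^2 + u_B^2) = sqrt(0.13737228^2 + 0.81233183^2) = 0.82386537
U = k * uc = 2.58 * 0.82386537
U = 2.1256

2.1256


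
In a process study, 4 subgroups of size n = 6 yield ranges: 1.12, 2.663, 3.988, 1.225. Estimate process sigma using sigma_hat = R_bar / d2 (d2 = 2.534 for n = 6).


R_bar = (1.12 + 2.663 + 3.988 + 1.225) / 4
R_bar = 8.996 / 4 = 2.249
sigma_hat = R_bar / d2 = 2.249 / 2.534 = 0.8875

0.8875


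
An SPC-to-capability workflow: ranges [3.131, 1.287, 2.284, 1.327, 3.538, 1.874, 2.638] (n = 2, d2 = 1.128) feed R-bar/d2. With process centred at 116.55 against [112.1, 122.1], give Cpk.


R_bar = (3.131 + 1.287 + 2.284 + 1.327 + 3.538 + 1.874 + 2.638) / 7 = 2.297
sigma = R_bar / d2 = 2.297 / 1.128 = 2.0363475
Cp = (USL - LSL)/(6*sigma) = (122.1 - 112.1)/(6*2.0363475) = 0.8185
Cpu = (122.1 - 116.55)/(3*2.0363475) = 0.9085
Cpl = (116.55 - 112.1)/(3*2.0363475) = 0.7284
Cpk = min(Cpu, Cpl) = 0.7284

0.7284


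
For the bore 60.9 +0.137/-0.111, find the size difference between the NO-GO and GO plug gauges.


GO = nominal - lower_tol (smallest hole = maximum material condition)
GO = 60.9 - 0.111 = 60.789
NO-GO = nominal + upper_tol (largest hole = least material condition)
NO-GO = 60.9 + 0.137 = 61.037
spread = NO-GO - GO = 61.037 - 60.789 = 0.2480

0.2480


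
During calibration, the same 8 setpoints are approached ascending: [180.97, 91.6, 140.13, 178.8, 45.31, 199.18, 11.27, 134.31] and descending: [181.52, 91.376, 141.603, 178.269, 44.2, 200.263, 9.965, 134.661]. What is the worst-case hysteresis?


|180.97 - 181.52| = 0.5500
|91.6 - 91.376| = 0.2240
|140.13 - 141.603| = 1.4730
|178.8 - 178.269| = 0.5310
|45.31 - 44.2| = 1.1100
|199.18 - 200.263| = 1.0830
|11.27 - 9.965| = 1.3050
|134.31 - 134.661| = 0.3510
hysteresis = max(diffs) = 1.4730

1.4730


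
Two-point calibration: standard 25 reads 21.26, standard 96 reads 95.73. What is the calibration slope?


slope = (y2 - y1) / (x2 - x1)
= (95.73 - 21.26) / (96 - 25)
= 74.4700 / 71
= 1.0489

1.0489


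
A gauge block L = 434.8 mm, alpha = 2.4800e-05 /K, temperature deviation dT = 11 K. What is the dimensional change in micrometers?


dL = L * alpha * dT
= 434.8 * 2.4800e-05 * 11
= 0.1186134 mm
dL_um = 0.1186134 * 1000 = 118.6134 um

118.6134


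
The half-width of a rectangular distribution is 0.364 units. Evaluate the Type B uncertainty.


u_B = half_width / sqrt(3)
u_B = 0.364 / 1.7320508
u_B = 0.2102

0.2102


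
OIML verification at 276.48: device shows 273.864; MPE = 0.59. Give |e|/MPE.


e = indication - reference = 273.864 - 276.48 = -2.6160
|e| = 2.6160
ratio = |e| / MPE = 2.6160 / 0.59
ratio = 4.4339

4.4339


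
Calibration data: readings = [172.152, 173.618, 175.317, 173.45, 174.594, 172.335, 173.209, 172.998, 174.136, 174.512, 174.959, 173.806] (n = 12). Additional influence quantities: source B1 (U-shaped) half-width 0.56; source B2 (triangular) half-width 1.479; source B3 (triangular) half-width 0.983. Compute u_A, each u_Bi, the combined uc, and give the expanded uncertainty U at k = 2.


mean = (172.152 + 173.618 + 175.317 + 173.45 + 174.594 + 172.335 + 173.209 + 172.998 + 174.136 + 174.512 + 174.959 + 173.806) / 12 = 173.7571667
s = sqrt(sum((x - mean)^2)/(n-1)) = 0.99467234
u_A = s / sqrt(n) = 0.99467234 / sqrt(12) = 0.28713717
u_B1 = 0.56 / sqrt(2) = 0.3959798
u_B2 = 1.479 / sqrt(6) = 0.60379922
u_B3 = 0.983 / sqrt(6) = 0.40130807
uc = sqrt(0.28713717^2 + 0.3959798^2 + 0.60379922^2 + 0.40130807^2) = 0.87456813
U = k * uc = 2 * 0.87456813
U = 1.7491

1.7491


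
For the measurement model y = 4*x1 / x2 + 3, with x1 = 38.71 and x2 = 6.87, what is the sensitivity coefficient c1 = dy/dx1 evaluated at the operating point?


y = 4*x1 / x2 + 3
dy/dx1 = 4/x2
Evaluate at x2 = 6.87: c1 = 4 / 6.87
c1 = 0.5822

0.5822
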